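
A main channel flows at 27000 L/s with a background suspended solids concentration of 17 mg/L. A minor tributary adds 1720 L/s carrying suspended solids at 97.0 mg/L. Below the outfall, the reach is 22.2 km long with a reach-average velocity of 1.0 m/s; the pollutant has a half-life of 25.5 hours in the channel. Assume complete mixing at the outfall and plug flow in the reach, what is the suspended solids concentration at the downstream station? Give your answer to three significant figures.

Flow-weighted average: C = (27000·17.00 + 1720·97.00) / 28720 = 625800/28720 = 21.79 mg/L.
Travel time t = 22.2·1000 / 1.0 = 22200 s = 6.167 h.
Half-life 25.5 h → k = ln 2 / 25.5 = 0.02718 h⁻¹ = 0.6524 d⁻¹.
First-order decay: C = 21.79·exp(−k·t) = 21.79·0.8457 = 18.43 mg/L.

18.4 mg/L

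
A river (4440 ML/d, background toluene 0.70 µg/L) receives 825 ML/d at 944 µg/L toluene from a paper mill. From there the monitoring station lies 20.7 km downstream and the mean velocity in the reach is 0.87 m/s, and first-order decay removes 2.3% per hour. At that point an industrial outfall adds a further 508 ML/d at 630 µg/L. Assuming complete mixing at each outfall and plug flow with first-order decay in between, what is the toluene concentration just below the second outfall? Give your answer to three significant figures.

172 µg/L

Flow-weighted average: C = (4440·0.7000 + 825.0·944.0) / 5265 = 781900/5265 = 148.5 µg/L; combined flow 5265 ML/d.
Travel time t = 20.7·1000 / 0.87 = 23790 s = 6.609 h.
2.3%/h lost → k = −ln(1 − 0.023) = 0.02327 h⁻¹.
Decay over the reach: 148.5·exp(−kt) = 148.5·0.8575 = 127.3 µg/L.
At the second outfall, C = (5265·127.3 + 508.0·630.0) / (5265 + 508.0) = 171.6 µg/L.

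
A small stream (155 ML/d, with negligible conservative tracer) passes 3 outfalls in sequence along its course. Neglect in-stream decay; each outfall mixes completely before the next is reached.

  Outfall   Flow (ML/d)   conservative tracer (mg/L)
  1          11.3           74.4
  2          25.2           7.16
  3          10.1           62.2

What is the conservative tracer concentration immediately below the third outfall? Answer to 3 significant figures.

8.18 mg/L

Outfall 1: combined Q = 166.3 ML/d; C = (155.0·0 + 11.30·74.40)/166.3 = 5.055 mg/L.
Outfall 2: combined Q = 191.5 ML/d; C = (166.3·5.055 + 25.20·7.160)/191.5 = 5.332 mg/L.
Outfall 3: combined Q = 201.6 ML/d; C = (191.5·5.332 + 10.10·62.20)/201.6 = 8.181 mg/L.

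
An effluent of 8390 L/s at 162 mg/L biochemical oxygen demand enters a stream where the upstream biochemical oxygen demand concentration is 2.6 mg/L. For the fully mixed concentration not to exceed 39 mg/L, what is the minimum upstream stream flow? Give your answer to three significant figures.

Set C_mix = 39: (Q·2.600 + 8390·162.0) / (Q + 8390) = 39
→ Q = 8390·(162.0 − 39)/(39 − 2.600) = 28350 L/s.

28400 L/s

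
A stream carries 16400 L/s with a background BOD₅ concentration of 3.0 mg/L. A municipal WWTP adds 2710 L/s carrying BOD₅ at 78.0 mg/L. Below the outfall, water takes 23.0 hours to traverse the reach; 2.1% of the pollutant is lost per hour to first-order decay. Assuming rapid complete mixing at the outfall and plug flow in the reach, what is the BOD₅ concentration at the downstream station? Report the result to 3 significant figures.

8.37 mg/L

Mixed concentration C = ΣQC/ΣQ = (16400·3.000 + 2710·78.00) / 19110 = 260600/19110 = 13.64 mg/L.
2.1%/h lost → k = −ln(1 − 0.021) = 0.02122 h⁻¹.
First-order decay: C = 13.64·exp(−k·t) = 13.64·0.6138 = 8.369 mg/L.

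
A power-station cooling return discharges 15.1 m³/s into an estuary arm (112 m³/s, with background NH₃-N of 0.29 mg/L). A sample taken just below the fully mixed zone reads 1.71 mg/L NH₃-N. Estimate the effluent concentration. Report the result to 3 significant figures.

12.2 mg/L

Mass balance: 112.0·0.2900 + 15.10·Cₑ = 127.1·1.710
→ Cₑ = (127.1·1.710 − 112.0·0.2900) / 15.10 = 12.24 mg/L.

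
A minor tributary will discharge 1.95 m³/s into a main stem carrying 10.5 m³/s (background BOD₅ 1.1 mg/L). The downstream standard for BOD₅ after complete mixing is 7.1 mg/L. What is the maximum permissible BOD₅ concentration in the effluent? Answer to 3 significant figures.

At the limit, (Qr·Cr + Qe·Cₑ)/(Qr + Qe) = 7.1:
Cₑ = (12.45·7.1 − 10.50·1.100) / 1.950 = 39.41 mg/L.

39.4 mg/L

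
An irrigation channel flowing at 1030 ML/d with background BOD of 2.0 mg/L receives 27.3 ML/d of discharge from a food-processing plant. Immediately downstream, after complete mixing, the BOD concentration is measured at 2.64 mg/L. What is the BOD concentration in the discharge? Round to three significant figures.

Mass balance: 1030·2.000 + 27.30·Cₑ = 1057·2.640
→ Cₑ = (1057·2.640 − 1030·2.000) / 27.30 = 26.79 mg/L.

26.8 mg/L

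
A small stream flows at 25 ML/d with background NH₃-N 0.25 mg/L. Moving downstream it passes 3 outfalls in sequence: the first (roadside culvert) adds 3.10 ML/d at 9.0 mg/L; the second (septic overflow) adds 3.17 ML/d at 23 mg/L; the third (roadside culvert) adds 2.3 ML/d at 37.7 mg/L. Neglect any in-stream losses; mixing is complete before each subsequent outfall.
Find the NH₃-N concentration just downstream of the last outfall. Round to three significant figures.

Below outfall 1: Q → 28.10 ML/d, C = (25.00·0.2500 + 3.100·9.000)/28.10 = 1.215 mg/L.
Below outfall 2: Q → 31.27 ML/d, C = (28.10·1.215 + 3.170·23.00)/31.27 = 3.424 mg/L.
Below outfall 3: Q → 33.57 ML/d, C = (31.27·3.424 + 2.300·37.70)/33.57 = 5.772 mg/L.

5.77 mg/L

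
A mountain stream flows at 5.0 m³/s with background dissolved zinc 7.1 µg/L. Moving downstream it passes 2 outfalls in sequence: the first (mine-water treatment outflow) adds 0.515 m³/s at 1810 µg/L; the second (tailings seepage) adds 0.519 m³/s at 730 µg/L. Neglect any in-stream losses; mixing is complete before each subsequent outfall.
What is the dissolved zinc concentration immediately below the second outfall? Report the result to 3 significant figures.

223 µg/L

Outfall 1: combined Q = 5.515 m³/s; C = (5.000·7.100 + 0.5150·1810)/5.515 = 175.5 µg/L.
Outfall 2: combined Q = 6.034 m³/s; C = (5.515·175.5 + 0.5190·730.0)/6.034 = 223.2 µg/L.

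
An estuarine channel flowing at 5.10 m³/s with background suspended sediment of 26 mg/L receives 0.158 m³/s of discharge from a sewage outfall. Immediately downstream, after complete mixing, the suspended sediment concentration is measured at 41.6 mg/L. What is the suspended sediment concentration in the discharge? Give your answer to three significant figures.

Mass balance: 5.100·26.00 + 0.1580·Cₑ = 5.258·41.60
→ Cₑ = (5.258·41.60 − 5.100·26.00) / 0.1580 = 545.1 mg/L.

545 mg/L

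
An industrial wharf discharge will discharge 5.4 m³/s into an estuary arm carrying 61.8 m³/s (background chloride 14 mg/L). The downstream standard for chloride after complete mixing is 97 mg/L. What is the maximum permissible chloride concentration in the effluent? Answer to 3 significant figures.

1050 mg/L

At the limit, (Qr·Cr + Qe·Cₑ)/(Qr + Qe) = 97:
Cₑ = (67.20·97 − 61.80·14.00) / 5.400 = 1047 mg/L.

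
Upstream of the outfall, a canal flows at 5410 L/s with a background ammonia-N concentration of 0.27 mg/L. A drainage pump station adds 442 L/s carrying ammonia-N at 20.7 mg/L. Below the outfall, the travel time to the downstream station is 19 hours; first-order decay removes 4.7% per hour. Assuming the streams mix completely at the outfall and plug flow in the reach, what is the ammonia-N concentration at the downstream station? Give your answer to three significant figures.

0.726 mg/L

Flow-weighted average: C = (5410·0.2700 + 442.0·20.70) / 5852 = 10610/5852 = 1.813 mg/L.
4.7%/h lost → k = −ln(1 − 0.047) = 0.04814 h⁻¹.
Decay over the reach: 1.813·exp(−kt) = 1.813·0.4006 = 0.7264 mg/L.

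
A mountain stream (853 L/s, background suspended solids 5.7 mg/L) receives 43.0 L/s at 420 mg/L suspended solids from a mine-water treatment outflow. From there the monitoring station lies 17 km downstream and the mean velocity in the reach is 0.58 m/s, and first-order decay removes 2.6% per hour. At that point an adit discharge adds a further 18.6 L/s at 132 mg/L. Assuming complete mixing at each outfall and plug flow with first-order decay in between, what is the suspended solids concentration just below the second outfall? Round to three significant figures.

22.9 mg/L

After mixing, C = (853.0·5.700 + 43.00·420.0) / 896.0 = 22920/896.0 = 25.58 mg/L; combined flow 896.0 L/s.
Travel time t = 17·1000 / 0.58 = 29310 s = 8.142 h.
2.6%/h lost → k = −ln(1 − 0.026) = 0.02634 h⁻¹.
After decay, C = 25.58 × e^(−kt) = 25.58 × 0.8070 = 20.64 mg/L.
At the second outfall, C = (896.0·20.64 + 18.60·132.0) / (896.0 + 18.60) = 22.91 mg/L.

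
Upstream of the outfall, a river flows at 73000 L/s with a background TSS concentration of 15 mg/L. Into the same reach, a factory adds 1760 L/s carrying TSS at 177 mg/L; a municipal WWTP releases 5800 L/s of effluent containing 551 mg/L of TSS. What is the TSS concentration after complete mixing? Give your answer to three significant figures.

After mixing, C = (73000·15.00 + 1760·177.0 + 5800·551.0) / 80560 = 4602000/80560 = 57.13 mg/L.

57.1 mg/L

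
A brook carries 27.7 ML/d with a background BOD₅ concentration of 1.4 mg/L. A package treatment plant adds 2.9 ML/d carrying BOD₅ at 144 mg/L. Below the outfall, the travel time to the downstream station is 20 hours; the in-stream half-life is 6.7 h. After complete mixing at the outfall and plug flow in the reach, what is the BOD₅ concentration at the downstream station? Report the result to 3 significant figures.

1.88 mg/L

Mass balance: C = (27.70·1.400 + 2.900·144.0) / 30.60 = 456.4/30.60 = 14.91 mg/L.
Half-life 6.7 h → k = ln 2 / 6.7 = 0.1035 h⁻¹ = 2.483 d⁻¹.
After decay, C = 14.91 × e^(−kt) = 14.91 × 0.1263 = 1.884 mg/L.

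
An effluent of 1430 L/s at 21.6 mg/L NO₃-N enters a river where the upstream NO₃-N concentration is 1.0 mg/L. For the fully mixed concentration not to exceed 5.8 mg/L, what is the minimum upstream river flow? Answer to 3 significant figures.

Set C_mix = 5.8: (Q·1.000 + 1430·21.60) / (Q + 1430) = 5.8
→ Q = 1430·(21.60 − 5.8)/(5.8 − 1.000) = 4707 L/s.

4710 L/s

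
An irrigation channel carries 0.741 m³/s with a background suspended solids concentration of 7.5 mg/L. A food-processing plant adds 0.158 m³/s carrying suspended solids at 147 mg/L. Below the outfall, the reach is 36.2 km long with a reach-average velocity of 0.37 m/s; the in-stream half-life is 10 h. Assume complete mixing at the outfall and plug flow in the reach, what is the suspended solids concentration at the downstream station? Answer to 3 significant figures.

Flow-weighted average: C = (0.7410·7.500 + 0.1580·147.0) / 0.8990 = 28.78/0.8990 = 32.02 mg/L.
Travel time t = 36.2·1000 / 0.37 = 97840 s = 27.18 h.
Half-life 10 h → k = ln 2 / 10 = 0.06931 h⁻¹ = 1.664 d⁻¹.
Applying C = C₀e^(−kt): 32.02 × 0.1520 = 4.867 mg/L.

4.87 mg/L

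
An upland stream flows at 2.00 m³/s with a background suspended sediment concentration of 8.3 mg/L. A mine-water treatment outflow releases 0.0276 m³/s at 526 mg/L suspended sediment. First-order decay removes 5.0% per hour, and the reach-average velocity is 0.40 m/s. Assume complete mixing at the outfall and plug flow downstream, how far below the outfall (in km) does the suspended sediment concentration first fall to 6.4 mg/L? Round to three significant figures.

24.6 km

Mixed concentration C = ΣQC/ΣQ = (2.000·8.300 + 0.02760·526.0) / 2.028 = 31.12/2.028 = 15.35 mg/L.
5.0%/h lost → k = −ln(1 − 0.05) = 0.05129 h⁻¹.
Set 15.35·exp(−k·t) = 6.4 → t = ln(15.35/6.4)/k = 61390 s = 17.05 h.
Distance = v·t = 0.40·61390 = 24550 m = 24.55 km.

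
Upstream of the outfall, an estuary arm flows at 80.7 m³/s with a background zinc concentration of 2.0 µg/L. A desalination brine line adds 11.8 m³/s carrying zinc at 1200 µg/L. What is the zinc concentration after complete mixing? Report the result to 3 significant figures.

155 µg/L

Mass balance: C = (80.70·2.000 + 11.80·1200) / 92.50 = 14320/92.50 = 154.8 µg/L.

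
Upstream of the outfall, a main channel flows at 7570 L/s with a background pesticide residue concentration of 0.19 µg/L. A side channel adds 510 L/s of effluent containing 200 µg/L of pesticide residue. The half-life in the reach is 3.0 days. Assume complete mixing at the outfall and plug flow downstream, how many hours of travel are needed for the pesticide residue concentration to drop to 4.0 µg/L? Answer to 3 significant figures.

After mixing, C = (7570·0.1900 + 510.0·200.0) / 8080 = 103400/8080 = 12.80 µg/L.
Half-life 3.0 d → k = ln 2 / 3.0 = 0.2310 d⁻¹.
12.80·exp(−k·t) = 4.0 → t = ln(12.80/4.0)/k = 435000 s = 120.8 h.

121 h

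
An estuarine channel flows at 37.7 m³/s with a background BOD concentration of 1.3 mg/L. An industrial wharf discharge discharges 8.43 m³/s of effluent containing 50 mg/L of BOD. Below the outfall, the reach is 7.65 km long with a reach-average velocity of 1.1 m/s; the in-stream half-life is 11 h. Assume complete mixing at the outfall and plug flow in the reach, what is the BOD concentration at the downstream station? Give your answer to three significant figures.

9.03 mg/L

After mixing, C = (37.70·1.300 + 8.430·50.00) / 46.13 = 470.5/46.13 = 10.20 mg/L.
Travel time t = 7.65·1000 / 1.1 = 6955 s = 1.932 h.
Half-life 11 h → k = ln 2 / 11 = 0.06301 h⁻¹ = 1.512 d⁻¹.
First-order decay: C = 10.20·exp(−k·t) = 10.20·0.8854 = 9.031 mg/L.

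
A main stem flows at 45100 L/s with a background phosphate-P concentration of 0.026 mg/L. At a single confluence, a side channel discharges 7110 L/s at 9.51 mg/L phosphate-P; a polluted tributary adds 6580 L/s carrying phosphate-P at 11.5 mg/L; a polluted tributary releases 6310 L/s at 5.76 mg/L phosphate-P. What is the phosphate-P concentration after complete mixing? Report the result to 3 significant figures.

Mixed concentration C = ΣQC/ΣQ = (45100·0.02600 + 7110·9.510 + 6580·11.50 + 6310·5.760) / 65100 = 180800/65100 = 2.777 mg/L.

2.78 mg/L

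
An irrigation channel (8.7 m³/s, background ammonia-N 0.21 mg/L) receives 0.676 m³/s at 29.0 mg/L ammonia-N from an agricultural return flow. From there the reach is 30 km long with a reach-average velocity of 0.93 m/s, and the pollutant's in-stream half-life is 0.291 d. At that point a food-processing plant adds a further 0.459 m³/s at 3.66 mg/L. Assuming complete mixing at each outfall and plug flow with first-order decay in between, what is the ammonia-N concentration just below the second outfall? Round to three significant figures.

After mixing, C = (8.700·0.2100 + 0.6760·29.00) / 9.376 = 21.43/9.376 = 2.286 mg/L; combined flow 9.376 m³/s.
Travel time t = 30·1000 / 0.93 = 32260 s = 8.961 h.
Half-life 0.291 d → k = ln 2 / 0.291 = 2.382 d⁻¹.
Applying C = C₀e^(−kt): 2.286 × 0.4109 = 0.9393 mg/L.
Second outfall: C = (9.376·0.9393 + 0.4590·3.660)/9.835 = 1.066 mg/L.

1.07 mg/L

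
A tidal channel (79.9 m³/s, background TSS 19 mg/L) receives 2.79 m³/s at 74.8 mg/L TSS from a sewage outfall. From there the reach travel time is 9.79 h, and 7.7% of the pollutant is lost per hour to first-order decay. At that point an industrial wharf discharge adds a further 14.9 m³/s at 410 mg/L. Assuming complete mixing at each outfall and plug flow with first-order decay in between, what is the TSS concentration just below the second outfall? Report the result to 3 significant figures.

70.7 mg/L

Mass balance: C = (79.90·19.00 + 2.790·74.80) / 82.69 = 1727/82.69 = 20.88 mg/L; combined flow 82.69 m³/s.
7.7%/h lost → k = −ln(1 − 0.077) = 0.08013 h⁻¹.
First-order decay: C = 20.88·exp(−k·t) = 20.88·0.4564 = 9.530 mg/L.
Second outfall: C = (82.69·9.530 + 14.90·410.0)/97.59 = 70.67 mg/L.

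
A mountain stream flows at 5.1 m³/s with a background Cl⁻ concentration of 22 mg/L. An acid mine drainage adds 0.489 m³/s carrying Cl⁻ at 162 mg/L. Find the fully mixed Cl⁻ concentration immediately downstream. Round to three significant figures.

34.2 mg/L

After mixing, C = (5.100·22.00 + 0.4890·162.0) / 5.589 = 191.4/5.589 = 34.25 mg/L.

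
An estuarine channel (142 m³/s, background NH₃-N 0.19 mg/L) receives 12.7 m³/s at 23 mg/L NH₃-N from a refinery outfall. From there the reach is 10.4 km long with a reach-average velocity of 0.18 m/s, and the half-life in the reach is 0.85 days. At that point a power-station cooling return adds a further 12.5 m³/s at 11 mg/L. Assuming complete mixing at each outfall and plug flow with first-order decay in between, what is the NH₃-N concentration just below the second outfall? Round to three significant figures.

1.93 mg/L

Mass balance: C = (142.0·0.1900 + 12.70·23.00) / 154.7 = 319.1/154.7 = 2.063 mg/L; combined flow 154.7 m³/s.
Travel time t = 10.4·1000 / 0.18 = 57780 s = 16.05 h.
Half-life 0.85 d → k = ln 2 / 0.85 = 0.8155 d⁻¹.
Applying C = C₀e^(−kt): 2.063 × 0.5797 = 1.196 mg/L.
Second outfall: C = (154.7·1.196 + 12.50·11.00)/167.2 = 1.929 mg/L.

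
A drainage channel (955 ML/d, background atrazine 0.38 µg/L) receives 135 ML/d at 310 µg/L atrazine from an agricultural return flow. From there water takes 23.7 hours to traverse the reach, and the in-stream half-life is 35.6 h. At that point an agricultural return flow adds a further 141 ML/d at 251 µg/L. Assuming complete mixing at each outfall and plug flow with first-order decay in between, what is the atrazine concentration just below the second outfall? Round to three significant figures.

Mixed concentration C = ΣQC/ΣQ = (955.0·0.3800 + 135.0·310.0) / 1090 = 42210/1090 = 38.73 µg/L; combined flow 1090 ML/d.
Half-life 35.6 h → k = ln 2 / 35.6 = 0.01947 h⁻¹ = 0.4673 d⁻¹.
Applying C = C₀e^(−kt): 38.73 × 0.6304 = 24.41 µg/L.
Second outfall: C = (1090·24.41 + 141.0·251.0)/1231 = 50.37 µg/L.

50.4 µg/L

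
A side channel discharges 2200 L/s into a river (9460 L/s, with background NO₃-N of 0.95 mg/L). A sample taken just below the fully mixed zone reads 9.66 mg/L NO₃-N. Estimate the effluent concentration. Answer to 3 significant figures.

Mass balance: 9460·0.9500 + 2200·Cₑ = 11660·9.660
→ Cₑ = (11660·9.660 − 9460·0.9500) / 2200 = 47.11 mg/L.

47.1 mg/L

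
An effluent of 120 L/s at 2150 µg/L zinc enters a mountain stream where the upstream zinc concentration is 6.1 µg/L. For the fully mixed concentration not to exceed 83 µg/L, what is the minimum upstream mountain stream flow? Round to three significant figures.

Set C_mix = 83: (Q·6.100 + 120.0·2150) / (Q + 120.0) = 83
→ Q = 120.0·(2150 − 83)/(83 − 6.100) = 3225 L/s.

3230 L/s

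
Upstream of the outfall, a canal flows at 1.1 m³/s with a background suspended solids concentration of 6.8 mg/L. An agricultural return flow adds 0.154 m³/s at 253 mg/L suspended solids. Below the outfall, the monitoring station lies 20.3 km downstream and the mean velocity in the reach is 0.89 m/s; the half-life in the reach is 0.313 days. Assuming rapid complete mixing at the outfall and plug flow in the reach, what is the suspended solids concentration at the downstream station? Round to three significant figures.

Mixed concentration C = ΣQC/ΣQ = (1.100·6.800 + 0.1540·253.0) / 1.254 = 46.44/1.254 = 37.04 mg/L.
Travel time t = 20.3·1000 / 0.89 = 22810 s = 6.336 h.
Half-life 0.313 d → k = ln 2 / 0.313 = 2.215 d⁻¹.
After decay, C = 37.04 × e^(−kt) = 37.04 × 0.5573 = 20.64 mg/L.

20.6 mg/L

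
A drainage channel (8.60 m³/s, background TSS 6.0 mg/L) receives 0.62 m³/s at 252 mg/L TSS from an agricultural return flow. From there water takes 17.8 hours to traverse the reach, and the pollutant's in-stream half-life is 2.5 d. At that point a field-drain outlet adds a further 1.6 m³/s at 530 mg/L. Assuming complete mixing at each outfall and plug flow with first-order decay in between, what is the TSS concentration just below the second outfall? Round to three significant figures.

94.0 mg/L

Conservation of mass: C = (8.600·6.000 + 0.6200·252.0) / 9.220 = 207.8/9.220 = 22.54 mg/L; combined flow 9.220 m³/s.
Half-life 2.5 d → k = ln 2 / 2.5 = 0.2773 d⁻¹.
Decay over the reach: 22.54·exp(−kt) = 22.54·0.8141 = 18.35 mg/L.
At the second outfall, C = (9.220·18.35 + 1.600·530.0) / (9.220 + 1.600) = 94.01 mg/L.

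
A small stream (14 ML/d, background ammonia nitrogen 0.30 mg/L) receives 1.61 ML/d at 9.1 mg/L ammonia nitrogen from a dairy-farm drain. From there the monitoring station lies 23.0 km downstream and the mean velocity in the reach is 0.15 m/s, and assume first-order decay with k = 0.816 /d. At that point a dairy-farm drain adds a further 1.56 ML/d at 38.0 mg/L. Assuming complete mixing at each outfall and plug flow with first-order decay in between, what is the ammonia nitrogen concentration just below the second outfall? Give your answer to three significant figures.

3.71 mg/L

Mass balance: C = (14.00·0.3000 + 1.610·9.100) / 15.61 = 18.85/15.61 = 1.208 mg/L; combined flow 15.61 ML/d.
Travel time t = 23.0·1000 / 0.15 = 153300 s = 42.59 h.
Decay over the reach: 1.208·exp(−kt) = 1.208·0.2350 = 0.2838 mg/L.
At the second outfall, C = (15.61·0.2838 + 1.560·38.00) / (15.61 + 1.560) = 3.711 mg/L.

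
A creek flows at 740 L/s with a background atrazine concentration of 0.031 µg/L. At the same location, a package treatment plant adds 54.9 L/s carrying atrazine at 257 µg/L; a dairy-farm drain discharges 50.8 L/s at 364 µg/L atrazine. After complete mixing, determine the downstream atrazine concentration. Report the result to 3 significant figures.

Conservation of mass: C = (740.0·0.03100 + 54.90·257.0 + 50.80·364.0) / 845.7 = 32620/845.7 = 38.58 µg/L.

38.6 µg/L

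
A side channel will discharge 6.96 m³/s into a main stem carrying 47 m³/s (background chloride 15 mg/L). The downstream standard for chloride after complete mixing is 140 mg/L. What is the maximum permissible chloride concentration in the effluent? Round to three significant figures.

984 mg/L

At the limit, (Qr·Cr + Qe·Cₑ)/(Qr + Qe) = 140:
Cₑ = (53.96·140 − 47.00·15.00) / 6.960 = 984.1 mg/L.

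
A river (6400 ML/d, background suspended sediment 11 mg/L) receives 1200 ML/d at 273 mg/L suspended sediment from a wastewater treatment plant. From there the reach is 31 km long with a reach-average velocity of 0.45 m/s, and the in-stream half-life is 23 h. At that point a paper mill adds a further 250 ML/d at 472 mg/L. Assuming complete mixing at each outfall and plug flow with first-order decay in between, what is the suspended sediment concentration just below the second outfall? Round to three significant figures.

After mixing, C = (6400·11.00 + 1200·273.0) / 7600 = 398000/7600 = 52.37 mg/L; combined flow 7600 ML/d.
Travel time t = 31·1000 / 0.45 = 68890 s = 19.14 h.
Half-life 23 h → k = ln 2 / 23 = 0.03014 h⁻¹ = 0.7233 d⁻¹.
Decay over the reach: 52.37·exp(−kt) = 52.37·0.5618 = 29.42 mg/L.
Second outfall: C = (7600·29.42 + 250.0·472.0)/7850 = 43.51 mg/L.

43.5 mg/L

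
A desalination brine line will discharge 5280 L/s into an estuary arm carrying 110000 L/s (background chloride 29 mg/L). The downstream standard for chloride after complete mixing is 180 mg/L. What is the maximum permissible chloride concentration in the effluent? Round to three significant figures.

3330 mg/L

At the limit, (Qr·Cr + Qe·Cₑ)/(Qr + Qe) = 180:
Cₑ = (115300·180 − 110000·29.00) / 5280 = 3326 mg/L.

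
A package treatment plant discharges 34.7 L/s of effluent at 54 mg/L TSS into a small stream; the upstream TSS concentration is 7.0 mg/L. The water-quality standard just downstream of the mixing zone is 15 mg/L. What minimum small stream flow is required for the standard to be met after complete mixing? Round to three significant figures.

Set C_mix = 15: (Q·7.000 + 34.70·54.00) / (Q + 34.70) = 15
→ Q = 34.70·(54.00 − 15)/(15 − 7.000) = 169.2 L/s.

169 L/s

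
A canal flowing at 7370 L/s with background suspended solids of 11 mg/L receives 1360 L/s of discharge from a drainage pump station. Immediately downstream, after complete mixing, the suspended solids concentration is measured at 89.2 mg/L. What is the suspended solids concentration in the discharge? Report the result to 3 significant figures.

513 mg/L

Mass balance: 7370·11.00 + 1360·Cₑ = 8730·89.20
→ Cₑ = (8730·89.20 − 7370·11.00) / 1360 = 513.0 mg/L.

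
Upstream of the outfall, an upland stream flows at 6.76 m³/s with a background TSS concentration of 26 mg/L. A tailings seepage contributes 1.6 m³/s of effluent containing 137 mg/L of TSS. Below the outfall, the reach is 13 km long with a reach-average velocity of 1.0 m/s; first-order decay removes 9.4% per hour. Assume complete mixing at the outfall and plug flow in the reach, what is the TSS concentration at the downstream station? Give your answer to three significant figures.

After mixing, C = (6.760·26.00 + 1.600·137.0) / 8.360 = 395.0/8.360 = 47.24 mg/L.
Travel time t = 13·1000 / 1.0 = 13000 s = 3.611 h.
9.4%/h lost → k = −ln(1 − 0.094) = 0.09872 h⁻¹.
Applying C = C₀e^(−kt): 47.24 × 0.7001 = 33.08 mg/L.

33.1 mg/L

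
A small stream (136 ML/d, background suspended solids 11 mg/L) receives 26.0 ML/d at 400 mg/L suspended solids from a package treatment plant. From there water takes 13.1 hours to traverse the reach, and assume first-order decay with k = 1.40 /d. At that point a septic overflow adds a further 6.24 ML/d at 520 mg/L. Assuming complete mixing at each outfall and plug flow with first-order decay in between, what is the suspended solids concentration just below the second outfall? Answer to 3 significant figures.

Flow-weighted average: C = (136.0·11.00 + 26.00·400.0) / 162.0 = 11900/162.0 = 73.43 mg/L; combined flow 162.0 ML/d.
After decay, C = 73.43 × e^(−kt) = 73.43 × 0.4657 = 34.20 mg/L.
Second outfall: C = (162.0·34.20 + 6.240·520.0)/168.2 = 52.22 mg/L.

52.2 mg/L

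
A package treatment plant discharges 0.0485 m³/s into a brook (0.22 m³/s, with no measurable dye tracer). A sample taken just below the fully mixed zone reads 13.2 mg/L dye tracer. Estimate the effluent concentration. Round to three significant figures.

73.1 mg/L

Mass balance: 0.2200·0 + 0.04850·Cₑ = 0.2685·13.20
→ Cₑ = (0.2685·13.20 − 0.2200·0) / 0.04850 = 73.08 mg/L.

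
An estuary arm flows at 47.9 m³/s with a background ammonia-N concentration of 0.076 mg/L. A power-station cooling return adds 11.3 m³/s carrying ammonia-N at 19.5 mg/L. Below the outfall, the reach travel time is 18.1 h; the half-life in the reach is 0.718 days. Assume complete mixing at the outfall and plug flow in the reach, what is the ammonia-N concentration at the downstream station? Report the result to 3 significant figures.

Mass balance: C = (47.90·0.07600 + 11.30·19.50) / 59.20 = 224.0/59.20 = 3.784 mg/L.
Half-life 0.718 d → k = ln 2 / 0.718 = 0.9654 d⁻¹.
Applying C = C₀e^(−kt): 3.784 × 0.4828 = 1.827 mg/L.

1.83 mg/L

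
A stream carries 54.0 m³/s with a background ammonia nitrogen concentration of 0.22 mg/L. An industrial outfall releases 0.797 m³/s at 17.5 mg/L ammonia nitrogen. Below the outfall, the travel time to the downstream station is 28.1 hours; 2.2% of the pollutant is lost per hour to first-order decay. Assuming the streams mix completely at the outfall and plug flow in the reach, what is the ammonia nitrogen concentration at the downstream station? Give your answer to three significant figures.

0.252 mg/L

After mixing, C = (54.00·0.2200 + 0.7970·17.50) / 54.80 = 25.83/54.80 = 0.4713 mg/L.
2.2%/h lost → k = −ln(1 − 0.022) = 0.02225 h⁻¹.
Applying C = C₀e^(−kt): 0.4713 × 0.5352 = 0.2523 mg/L.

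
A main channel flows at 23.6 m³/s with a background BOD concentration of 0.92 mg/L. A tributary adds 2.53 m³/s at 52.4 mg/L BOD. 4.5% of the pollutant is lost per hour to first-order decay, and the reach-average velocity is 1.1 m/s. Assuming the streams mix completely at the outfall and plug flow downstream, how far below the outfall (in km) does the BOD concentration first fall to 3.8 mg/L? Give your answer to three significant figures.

Mass balance: C = (23.60·0.9200 + 2.530·52.40) / 26.13 = 154.3/26.13 = 5.904 mg/L.
4.5%/h lost → k = −ln(1 − 0.045) = 0.04604 h⁻¹.
Set 5.904·exp(−k·t) = 3.8 → t = ln(5.904/3.8)/k = 34460 s = 9.572 h.
Distance = v·t = 1.1·34460 = 37900 m = 37.90 km.

37.9 km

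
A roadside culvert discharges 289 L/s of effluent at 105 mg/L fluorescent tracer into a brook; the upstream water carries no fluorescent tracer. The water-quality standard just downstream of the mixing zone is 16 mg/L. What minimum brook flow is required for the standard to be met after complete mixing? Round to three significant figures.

1610 L/s

Set C_mix = 16: (Q·0 + 289.0·105.0) / (Q + 289.0) = 16
→ Q = 289.0·(105.0 − 16)/(16 − 0) = 1608 L/s.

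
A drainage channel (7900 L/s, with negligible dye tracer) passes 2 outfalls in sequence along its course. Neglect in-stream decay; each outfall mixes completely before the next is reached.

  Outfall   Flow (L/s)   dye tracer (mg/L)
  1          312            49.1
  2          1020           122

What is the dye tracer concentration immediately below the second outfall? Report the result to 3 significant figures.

15.1 mg/L

After outfall 1: Q = 7900 + 312.0 = 8212 L/s; C = (7900·0 + 312.0·49.10)/8212 = 1.865 mg/L.
After outfall 2: Q = 8212 + 1020 = 9232 L/s; C = (8212·1.865 + 1020·122.0)/9232 = 15.14 mg/L.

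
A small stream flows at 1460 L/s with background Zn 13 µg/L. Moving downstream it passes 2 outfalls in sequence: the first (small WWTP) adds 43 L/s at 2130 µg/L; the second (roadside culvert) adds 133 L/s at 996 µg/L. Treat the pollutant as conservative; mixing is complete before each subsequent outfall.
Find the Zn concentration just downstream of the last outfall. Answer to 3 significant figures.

Below outfall 1: Q → 1503 L/s, C = (1460·13.00 + 43.00·2130)/1503 = 73.57 µg/L.
Below outfall 2: Q → 1636 L/s, C = (1503·73.57 + 133.0·996.0)/1636 = 148.6 µg/L.

149 µg/L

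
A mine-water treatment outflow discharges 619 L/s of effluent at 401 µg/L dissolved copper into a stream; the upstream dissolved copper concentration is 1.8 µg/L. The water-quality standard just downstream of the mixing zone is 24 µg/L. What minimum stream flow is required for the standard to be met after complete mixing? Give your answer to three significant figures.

Set C_mix = 24: (Q·1.800 + 619.0·401.0) / (Q + 619.0) = 24
→ Q = 619.0·(401.0 − 24)/(24 − 1.800) = 10510 L/s.

10500 L/s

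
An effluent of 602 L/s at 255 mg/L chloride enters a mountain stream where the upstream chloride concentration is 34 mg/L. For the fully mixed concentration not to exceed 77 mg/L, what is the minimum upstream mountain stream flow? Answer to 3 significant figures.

2490 L/s

Set C_mix = 77: (Q·34.00 + 602.0·255.0) / (Q + 602.0) = 77
→ Q = 602.0·(255.0 − 77)/(77 − 34.00) = 2492 L/s.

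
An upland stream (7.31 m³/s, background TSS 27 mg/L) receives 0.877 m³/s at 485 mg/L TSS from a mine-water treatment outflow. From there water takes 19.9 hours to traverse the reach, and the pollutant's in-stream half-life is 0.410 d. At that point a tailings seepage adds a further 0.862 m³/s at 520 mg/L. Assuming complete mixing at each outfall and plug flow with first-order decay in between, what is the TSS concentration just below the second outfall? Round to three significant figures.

66.5 mg/L

Mass balance: C = (7.310·27.00 + 0.8770·485.0) / 8.187 = 622.7/8.187 = 76.06 mg/L; combined flow 8.187 m³/s.
Half-life 0.410 d → k = ln 2 / 0.410 = 1.691 d⁻¹.
Applying C = C₀e^(−kt): 76.06 × 0.2462 = 18.72 mg/L.
At the second outfall, C = (8.187·18.72 + 0.8620·520.0) / (8.187 + 0.8620) = 66.47 mg/L.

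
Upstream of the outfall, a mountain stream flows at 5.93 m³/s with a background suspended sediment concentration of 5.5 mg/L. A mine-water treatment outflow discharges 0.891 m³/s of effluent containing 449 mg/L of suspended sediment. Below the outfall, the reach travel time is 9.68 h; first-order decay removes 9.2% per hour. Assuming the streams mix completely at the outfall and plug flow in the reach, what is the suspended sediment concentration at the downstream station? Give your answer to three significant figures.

24.9 mg/L

Conservation of mass: C = (5.930·5.500 + 0.8910·449.0) / 6.821 = 432.7/6.821 = 63.43 mg/L.
9.2%/h lost → k = −ln(1 − 0.092) = 0.09651 h⁻¹.
Applying C = C₀e^(−kt): 63.43 × 0.3929 = 24.92 mg/L.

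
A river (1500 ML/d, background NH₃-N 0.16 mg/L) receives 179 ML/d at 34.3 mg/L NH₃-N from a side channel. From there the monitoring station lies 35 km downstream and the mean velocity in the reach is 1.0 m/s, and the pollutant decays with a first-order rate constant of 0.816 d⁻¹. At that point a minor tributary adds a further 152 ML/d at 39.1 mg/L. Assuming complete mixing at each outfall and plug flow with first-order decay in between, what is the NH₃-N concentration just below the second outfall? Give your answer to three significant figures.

5.75 mg/L

Conservation of mass: C = (1500·0.1600 + 179.0·34.30) / 1679 = 6380/1679 = 3.800 mg/L; combined flow 1679 ML/d.
Travel time t = 35·1000 / 1.0 = 35000 s = 9.722 h.
First-order decay: C = 3.800·exp(−k·t) = 3.800·0.7185 = 2.730 mg/L.
At the second outfall, C = (1679·2.730 + 152.0·39.10) / (1679 + 152.0) = 5.749 mg/L.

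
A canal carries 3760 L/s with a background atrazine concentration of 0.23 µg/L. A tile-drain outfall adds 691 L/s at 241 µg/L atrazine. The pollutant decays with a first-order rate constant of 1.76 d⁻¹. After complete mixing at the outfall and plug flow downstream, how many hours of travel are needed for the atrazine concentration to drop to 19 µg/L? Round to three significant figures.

9.31 h

Flow-weighted average: C = (3760·0.2300 + 691.0·241.0) / 4451 = 167400/4451 = 37.61 µg/L.
37.61·exp(−k·t) = 19 → t = ln(37.61/19)/k = 33520 s = 9.311 h.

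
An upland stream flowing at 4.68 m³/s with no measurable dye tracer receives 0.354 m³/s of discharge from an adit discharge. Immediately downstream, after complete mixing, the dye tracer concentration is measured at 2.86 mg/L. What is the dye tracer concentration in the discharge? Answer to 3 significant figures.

Mass balance: 4.680·0 + 0.3540·Cₑ = 5.034·2.860
→ Cₑ = (5.034·2.860 − 4.680·0) / 0.3540 = 40.67 mg/L.

40.7 mg/L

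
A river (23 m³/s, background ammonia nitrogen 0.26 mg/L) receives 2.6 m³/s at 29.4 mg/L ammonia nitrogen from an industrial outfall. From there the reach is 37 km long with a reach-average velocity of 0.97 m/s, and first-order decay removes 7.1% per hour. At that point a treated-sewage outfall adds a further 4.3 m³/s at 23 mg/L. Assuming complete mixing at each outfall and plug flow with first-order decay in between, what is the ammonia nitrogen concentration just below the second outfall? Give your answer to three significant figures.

Mass balance: C = (23.00·0.2600 + 2.600·29.40) / 25.60 = 82.42/25.60 = 3.220 mg/L; combined flow 25.60 m³/s.
Travel time t = 37·1000 / 0.97 = 38140 s = 10.60 h.
7.1%/h lost → k = −ln(1 − 0.071) = 0.07365 h⁻¹.
First-order decay: C = 3.220·exp(−k·t) = 3.220·0.4583 = 1.475 mg/L.
Second outfall: C = (25.60·1.475 + 4.300·23.00)/29.90 = 4.571 mg/L.

4.57 mg/L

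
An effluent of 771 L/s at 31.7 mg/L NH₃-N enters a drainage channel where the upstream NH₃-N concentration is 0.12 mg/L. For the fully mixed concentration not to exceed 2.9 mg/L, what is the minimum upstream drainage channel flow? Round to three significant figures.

7990 L/s

Set C_mix = 2.9: (Q·0.1200 + 771.0·31.70) / (Q + 771.0) = 2.9
→ Q = 771.0·(31.70 − 2.9)/(2.9 − 0.1200) = 7987 L/s.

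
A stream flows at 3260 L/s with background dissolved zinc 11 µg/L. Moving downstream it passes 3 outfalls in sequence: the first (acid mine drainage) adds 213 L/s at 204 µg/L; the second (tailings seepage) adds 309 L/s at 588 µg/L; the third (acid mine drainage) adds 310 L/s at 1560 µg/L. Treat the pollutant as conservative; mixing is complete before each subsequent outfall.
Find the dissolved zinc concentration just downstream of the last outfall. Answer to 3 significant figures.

After outfall 1: Q = 3260 + 213.0 = 3473 L/s; C = (3260·11.00 + 213.0·204.0)/3473 = 22.84 µg/L.
After outfall 2: Q = 3473 + 309.0 = 3782 L/s; C = (3473·22.84 + 309.0·588.0)/3782 = 69.01 µg/L.
After outfall 3: Q = 3782 + 310.0 = 4092 L/s; C = (3782·69.01 + 310.0·1560)/4092 = 182.0 µg/L.

182 µg/L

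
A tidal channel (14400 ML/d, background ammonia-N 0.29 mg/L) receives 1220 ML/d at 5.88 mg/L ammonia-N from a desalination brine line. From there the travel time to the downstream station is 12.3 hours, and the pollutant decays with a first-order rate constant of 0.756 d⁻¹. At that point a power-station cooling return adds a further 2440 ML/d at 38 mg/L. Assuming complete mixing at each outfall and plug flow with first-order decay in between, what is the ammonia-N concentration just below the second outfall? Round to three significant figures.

Mixed concentration C = ΣQC/ΣQ = (14400·0.2900 + 1220·5.880) / 15620 = 11350/15620 = 0.7266 mg/L; combined flow 15620 ML/d.
Decay over the reach: 0.7266·exp(−kt) = 0.7266·0.6788 = 0.4932 mg/L.
At the second outfall, C = (15620·0.4932 + 2440·38.00) / (15620 + 2440) = 5.561 mg/L.

5.56 mg/L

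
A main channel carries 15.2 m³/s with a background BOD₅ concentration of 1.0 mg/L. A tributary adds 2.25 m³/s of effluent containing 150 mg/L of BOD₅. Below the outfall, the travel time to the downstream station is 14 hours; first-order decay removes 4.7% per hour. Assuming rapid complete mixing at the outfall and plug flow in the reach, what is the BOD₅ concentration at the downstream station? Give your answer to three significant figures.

10.3 mg/L

Mass balance: C = (15.20·1.000 + 2.250·150.0) / 17.45 = 352.7/17.45 = 20.21 mg/L.
4.7%/h lost → k = −ln(1 − 0.047) = 0.04814 h⁻¹.
First-order decay: C = 20.21·exp(−k·t) = 20.21·0.5097 = 10.30 mg/L.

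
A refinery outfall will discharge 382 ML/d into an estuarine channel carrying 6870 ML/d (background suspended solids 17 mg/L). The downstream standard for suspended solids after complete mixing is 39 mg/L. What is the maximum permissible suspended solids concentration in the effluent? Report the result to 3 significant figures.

435 mg/L

At the limit, (Qr·Cr + Qe·Cₑ)/(Qr + Qe) = 39:
Cₑ = (7252·39 − 6870·17.00) / 382.0 = 434.7 mg/L.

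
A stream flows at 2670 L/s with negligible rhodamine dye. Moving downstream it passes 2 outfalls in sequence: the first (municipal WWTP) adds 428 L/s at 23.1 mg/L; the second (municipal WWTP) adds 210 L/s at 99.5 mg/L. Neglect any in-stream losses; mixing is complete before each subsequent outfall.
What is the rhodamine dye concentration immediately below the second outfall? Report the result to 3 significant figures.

9.31 mg/L

Below outfall 1: Q → 3098 L/s, C = (2670·0 + 428.0·23.10)/3098 = 3.191 mg/L.
Below outfall 2: Q → 3308 L/s, C = (3098·3.191 + 210.0·99.50)/3308 = 9.305 mg/L.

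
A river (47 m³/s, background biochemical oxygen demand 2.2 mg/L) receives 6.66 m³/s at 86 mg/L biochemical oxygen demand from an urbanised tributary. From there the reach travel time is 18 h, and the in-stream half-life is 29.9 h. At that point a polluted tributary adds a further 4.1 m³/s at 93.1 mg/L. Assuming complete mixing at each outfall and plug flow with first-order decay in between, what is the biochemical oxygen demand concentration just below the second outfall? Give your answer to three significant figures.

Flow-weighted average: C = (47.00·2.200 + 6.660·86.00) / 53.66 = 676.2/53.66 = 12.60 mg/L; combined flow 53.66 m³/s.
Half-life 29.9 h → k = ln 2 / 29.9 = 0.02318 h⁻¹ = 0.5564 d⁻¹.
First-order decay: C = 12.60·exp(−k·t) = 12.60·0.6588 = 8.302 mg/L.
At the second outfall, C = (53.66·8.302 + 4.100·93.10) / (53.66 + 4.100) = 14.32 mg/L.

14.3 mg/L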